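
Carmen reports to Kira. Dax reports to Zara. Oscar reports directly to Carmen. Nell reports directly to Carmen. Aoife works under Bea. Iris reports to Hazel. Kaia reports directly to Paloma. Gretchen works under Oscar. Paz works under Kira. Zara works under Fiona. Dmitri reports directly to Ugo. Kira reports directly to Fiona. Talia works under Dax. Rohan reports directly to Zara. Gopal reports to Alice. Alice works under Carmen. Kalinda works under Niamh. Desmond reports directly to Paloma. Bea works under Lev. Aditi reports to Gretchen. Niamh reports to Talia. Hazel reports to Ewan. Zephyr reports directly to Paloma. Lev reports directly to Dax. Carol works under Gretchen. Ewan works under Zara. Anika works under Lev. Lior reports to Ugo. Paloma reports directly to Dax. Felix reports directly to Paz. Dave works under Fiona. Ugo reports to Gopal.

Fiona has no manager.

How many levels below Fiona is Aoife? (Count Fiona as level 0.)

5

Chain from Aoife up to Fiona: Aoife → Bea → Lev → Dax → Zara → Fiona. That is 5 steps up, so Aoife is 5 levels below Fiona.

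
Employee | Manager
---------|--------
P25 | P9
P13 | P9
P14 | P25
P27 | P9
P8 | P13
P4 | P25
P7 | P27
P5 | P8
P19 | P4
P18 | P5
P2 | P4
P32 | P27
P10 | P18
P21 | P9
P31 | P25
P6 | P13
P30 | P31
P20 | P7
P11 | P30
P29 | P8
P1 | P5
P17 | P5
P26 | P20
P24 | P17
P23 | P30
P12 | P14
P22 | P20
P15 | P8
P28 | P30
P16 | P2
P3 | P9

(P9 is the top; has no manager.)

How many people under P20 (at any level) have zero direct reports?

2

The people in P20's organization with no one reporting to them are P22, P26. That is 2.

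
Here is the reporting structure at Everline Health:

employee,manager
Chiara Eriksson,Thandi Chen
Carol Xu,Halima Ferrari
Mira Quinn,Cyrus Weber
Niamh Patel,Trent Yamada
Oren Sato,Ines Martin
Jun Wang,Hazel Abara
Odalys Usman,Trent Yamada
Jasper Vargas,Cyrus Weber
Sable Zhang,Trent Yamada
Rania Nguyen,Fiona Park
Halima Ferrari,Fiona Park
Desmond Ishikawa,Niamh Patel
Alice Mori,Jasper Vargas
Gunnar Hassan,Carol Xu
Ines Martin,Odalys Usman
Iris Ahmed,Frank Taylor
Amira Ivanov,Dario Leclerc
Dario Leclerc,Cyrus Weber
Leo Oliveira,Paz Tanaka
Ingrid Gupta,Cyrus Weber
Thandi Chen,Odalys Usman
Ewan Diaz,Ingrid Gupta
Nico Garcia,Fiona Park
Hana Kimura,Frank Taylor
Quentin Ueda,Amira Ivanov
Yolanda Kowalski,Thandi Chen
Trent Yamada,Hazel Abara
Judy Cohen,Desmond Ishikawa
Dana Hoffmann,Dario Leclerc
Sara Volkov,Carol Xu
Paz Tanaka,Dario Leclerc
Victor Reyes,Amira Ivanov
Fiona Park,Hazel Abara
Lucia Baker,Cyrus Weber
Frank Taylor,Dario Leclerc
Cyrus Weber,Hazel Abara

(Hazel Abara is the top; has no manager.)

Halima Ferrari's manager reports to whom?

Halima Ferrari reports to Fiona Park, and Fiona Park reports to Hazel Abara. So Halima Ferrari's skip-level manager is Hazel Abara.

Hazel Abara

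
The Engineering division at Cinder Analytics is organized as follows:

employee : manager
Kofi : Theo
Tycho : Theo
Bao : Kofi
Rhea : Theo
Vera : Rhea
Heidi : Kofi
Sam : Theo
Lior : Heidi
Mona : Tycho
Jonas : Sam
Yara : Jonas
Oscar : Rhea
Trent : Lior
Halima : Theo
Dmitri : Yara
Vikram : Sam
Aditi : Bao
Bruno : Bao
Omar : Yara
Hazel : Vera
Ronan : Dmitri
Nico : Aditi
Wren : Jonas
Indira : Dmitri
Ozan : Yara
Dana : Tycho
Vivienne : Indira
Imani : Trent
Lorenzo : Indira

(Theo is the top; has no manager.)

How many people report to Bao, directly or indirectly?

3

Bao directly manages Aditi, Bruno. Under Aditi: Nico (1). Bruno has no reports. So Bao's organization is 2 direct reports plus everyone under them: 2 + 1 = 3.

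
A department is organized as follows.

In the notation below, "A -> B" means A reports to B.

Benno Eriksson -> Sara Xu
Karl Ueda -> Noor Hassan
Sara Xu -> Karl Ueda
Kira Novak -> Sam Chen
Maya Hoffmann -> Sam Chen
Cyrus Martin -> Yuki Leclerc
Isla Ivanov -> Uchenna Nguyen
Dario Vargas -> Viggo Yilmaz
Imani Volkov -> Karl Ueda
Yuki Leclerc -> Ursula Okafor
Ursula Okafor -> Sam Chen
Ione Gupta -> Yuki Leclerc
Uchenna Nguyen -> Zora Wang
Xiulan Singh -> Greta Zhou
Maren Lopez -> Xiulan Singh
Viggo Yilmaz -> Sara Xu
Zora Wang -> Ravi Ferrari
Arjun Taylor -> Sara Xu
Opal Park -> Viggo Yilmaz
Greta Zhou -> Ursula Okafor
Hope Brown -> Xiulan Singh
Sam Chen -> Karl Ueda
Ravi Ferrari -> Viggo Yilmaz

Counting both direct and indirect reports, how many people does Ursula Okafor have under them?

Ursula Okafor directly manages Greta Zhou, Yuki Leclerc. Under Greta Zhou: Xiulan Singh, Maren Lopez, Hope Brown (3). Under Yuki Leclerc: Cyrus Martin, Ione Gupta (2). So Ursula Okafor's organization is 2 direct reports plus everyone under them: 4 + 3 = 7.

7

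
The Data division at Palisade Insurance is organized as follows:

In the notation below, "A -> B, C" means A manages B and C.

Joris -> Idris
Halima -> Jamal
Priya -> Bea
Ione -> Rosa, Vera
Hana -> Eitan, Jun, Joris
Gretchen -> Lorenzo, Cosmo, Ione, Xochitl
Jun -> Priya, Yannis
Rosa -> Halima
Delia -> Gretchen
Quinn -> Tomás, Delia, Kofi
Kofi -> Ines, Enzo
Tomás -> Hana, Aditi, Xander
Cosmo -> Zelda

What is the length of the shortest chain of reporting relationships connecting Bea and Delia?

Bea is 5 levels below Quinn, and Delia is 1 level below Quinn (their lowest common manager). The shortest path runs up from Bea to Quinn and back down to Delia: 5 + 1 = 6 links.

6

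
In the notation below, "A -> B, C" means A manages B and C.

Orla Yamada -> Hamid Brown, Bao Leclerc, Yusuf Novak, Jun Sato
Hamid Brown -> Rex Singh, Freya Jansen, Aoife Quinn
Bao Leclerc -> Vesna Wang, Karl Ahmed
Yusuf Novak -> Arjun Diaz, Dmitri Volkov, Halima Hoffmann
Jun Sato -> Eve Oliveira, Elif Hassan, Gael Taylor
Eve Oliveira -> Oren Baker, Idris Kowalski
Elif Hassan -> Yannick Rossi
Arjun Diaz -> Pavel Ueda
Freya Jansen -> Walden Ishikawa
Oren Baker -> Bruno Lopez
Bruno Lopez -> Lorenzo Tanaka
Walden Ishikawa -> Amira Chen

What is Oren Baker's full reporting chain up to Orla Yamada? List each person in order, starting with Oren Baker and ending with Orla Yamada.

Oren Baker -> Eve Oliveira -> Jun Sato -> Orla Yamada

Oren Baker reports to Eve Oliveira. Eve Oliveira reports to Jun Sato. Jun Sato reports to Orla Yamada. Orla Yamada is at the top.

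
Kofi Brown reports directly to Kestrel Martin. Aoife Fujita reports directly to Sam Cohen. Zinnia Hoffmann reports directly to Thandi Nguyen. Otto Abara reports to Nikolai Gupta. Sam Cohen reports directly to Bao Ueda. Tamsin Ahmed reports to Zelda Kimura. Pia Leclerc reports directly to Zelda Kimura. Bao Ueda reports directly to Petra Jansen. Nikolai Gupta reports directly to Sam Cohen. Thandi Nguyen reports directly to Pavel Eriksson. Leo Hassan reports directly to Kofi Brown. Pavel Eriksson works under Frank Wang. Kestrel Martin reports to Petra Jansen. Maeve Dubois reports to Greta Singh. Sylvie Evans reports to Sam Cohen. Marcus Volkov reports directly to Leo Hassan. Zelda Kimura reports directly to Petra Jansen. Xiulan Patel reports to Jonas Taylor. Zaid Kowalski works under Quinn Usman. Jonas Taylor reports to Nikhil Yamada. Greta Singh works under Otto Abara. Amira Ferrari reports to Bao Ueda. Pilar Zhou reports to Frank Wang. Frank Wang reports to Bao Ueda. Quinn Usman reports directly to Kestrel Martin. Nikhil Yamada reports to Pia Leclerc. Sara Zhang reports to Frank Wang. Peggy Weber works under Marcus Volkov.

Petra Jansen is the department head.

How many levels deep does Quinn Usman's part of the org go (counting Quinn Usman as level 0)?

1

The longest chain under Quinn Usman runs Quinn Usman → Zaid Kowalski, which is 1 level below Quinn Usman.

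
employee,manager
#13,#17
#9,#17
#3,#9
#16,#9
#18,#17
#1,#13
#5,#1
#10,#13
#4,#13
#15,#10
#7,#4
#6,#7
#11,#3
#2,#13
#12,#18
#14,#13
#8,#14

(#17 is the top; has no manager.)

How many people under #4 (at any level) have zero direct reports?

The only person in #4's organization with no one reporting to them is #6. That is 1.

1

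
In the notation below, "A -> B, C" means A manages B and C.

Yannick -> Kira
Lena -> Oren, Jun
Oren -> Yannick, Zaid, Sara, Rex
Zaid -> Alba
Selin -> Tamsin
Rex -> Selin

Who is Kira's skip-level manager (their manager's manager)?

Kira reports to Yannick, and Yannick reports to Oren. So Kira's skip-level manager is Oren.

Oren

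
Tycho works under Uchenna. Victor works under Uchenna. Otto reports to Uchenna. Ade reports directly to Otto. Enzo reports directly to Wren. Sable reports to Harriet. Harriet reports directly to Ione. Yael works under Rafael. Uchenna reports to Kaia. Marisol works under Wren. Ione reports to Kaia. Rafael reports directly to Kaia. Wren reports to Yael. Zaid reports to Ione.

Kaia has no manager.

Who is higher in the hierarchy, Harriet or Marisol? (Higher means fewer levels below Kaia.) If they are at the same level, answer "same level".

Harriet

Harriet is 2 levels below Kaia; Marisol is 4. Harriet is higher.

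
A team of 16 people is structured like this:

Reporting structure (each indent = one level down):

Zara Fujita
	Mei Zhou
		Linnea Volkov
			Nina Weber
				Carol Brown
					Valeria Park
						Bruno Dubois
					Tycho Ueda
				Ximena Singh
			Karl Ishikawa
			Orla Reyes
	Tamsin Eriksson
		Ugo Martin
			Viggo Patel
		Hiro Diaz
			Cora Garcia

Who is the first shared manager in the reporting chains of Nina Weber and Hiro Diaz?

Zara Fujita

Nina Weber's chain of managers is Linnea Volkov, Mei Zhou, Zara Fujita. Hiro Diaz's chain of managers is Tamsin Eriksson, Zara Fujita. The first manager that appears in both chains is Zara Fujita.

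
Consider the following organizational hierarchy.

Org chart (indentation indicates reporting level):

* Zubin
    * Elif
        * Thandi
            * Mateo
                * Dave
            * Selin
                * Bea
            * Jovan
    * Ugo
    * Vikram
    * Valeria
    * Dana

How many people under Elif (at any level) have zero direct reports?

3

The people in Elif's organization with no one reporting to them are Jovan, Bea, Dave. That is 3.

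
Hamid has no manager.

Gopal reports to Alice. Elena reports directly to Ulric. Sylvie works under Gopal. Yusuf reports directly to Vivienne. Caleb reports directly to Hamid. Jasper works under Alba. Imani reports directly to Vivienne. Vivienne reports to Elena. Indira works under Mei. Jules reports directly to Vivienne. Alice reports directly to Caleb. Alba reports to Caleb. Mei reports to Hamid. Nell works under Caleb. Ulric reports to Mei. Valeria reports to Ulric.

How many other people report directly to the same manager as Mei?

Mei reports to Hamid. Hamid's other direct reports are Caleb — 1 peer.

1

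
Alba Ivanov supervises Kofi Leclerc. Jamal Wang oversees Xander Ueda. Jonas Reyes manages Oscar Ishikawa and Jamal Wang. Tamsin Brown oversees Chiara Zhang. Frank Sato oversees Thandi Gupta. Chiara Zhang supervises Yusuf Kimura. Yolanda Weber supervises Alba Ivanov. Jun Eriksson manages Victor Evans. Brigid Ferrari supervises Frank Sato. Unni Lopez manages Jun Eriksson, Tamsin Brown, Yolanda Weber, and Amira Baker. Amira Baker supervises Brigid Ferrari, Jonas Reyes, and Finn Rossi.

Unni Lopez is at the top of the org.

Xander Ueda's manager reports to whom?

Xander Ueda reports to Jamal Wang, and Jamal Wang reports to Jonas Reyes. So Xander Ueda's skip-level manager is Jonas Reyes.

Jonas Reyes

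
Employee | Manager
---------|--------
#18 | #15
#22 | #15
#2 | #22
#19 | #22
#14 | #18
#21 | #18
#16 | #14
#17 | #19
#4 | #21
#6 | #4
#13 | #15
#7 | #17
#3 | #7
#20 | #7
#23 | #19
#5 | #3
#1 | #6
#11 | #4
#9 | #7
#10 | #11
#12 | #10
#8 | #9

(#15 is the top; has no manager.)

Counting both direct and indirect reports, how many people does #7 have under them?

5

#7 directly manages #3, #20, #9. Under #3: #5 (1). #20 has no reports. Under #9: #8 (1). So #7's organization is 3 direct reports plus everyone under them: 2 + 1 + 2 = 5.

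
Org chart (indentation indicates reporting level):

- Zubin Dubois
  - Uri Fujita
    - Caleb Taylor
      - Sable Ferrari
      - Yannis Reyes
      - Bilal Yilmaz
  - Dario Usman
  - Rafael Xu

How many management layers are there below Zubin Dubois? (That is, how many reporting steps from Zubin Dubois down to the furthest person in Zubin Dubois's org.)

The longest chain under Zubin Dubois runs Zubin Dubois → Uri Fujita → Caleb Taylor → Bilal Yilmaz, which is 3 levels below Zubin Dubois.

3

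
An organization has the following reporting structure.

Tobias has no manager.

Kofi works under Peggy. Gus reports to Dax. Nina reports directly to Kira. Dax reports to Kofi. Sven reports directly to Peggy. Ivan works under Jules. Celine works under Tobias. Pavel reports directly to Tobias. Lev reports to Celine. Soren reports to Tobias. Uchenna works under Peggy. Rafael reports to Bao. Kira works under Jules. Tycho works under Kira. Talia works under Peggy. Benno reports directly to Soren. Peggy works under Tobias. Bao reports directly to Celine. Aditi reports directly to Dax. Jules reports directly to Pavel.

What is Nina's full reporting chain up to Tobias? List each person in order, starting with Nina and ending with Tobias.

Nina reports to Kira. Kira reports to Jules. Jules reports to Pavel. Pavel reports to Tobias. Tobias is at the top.

Nina -> Kira -> Jules -> Pavel -> Tobias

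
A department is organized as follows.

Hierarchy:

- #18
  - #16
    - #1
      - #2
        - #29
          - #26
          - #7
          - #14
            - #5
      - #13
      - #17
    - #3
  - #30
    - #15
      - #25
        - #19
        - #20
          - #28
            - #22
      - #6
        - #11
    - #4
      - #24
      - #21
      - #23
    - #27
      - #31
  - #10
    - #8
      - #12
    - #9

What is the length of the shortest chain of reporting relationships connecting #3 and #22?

8

#3 is 2 levels below #18, and #22 is 6 levels below #18 (their lowest common manager). The shortest path runs up from #3 to #18 and back down to #22: 2 + 6 = 8 links.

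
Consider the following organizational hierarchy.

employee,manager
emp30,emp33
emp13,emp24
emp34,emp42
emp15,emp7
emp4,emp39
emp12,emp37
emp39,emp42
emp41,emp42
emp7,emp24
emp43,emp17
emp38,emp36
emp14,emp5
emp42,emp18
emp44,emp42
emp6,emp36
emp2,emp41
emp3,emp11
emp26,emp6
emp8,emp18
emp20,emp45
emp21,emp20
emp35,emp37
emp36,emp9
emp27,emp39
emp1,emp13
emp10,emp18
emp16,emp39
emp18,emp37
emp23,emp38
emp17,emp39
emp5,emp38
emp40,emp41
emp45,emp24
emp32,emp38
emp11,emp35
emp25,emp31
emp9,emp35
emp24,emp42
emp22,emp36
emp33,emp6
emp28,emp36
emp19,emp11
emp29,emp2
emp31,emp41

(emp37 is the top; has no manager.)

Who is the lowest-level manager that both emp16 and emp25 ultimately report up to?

emp42

emp16's chain of managers is emp39, emp42, emp18, emp37. emp25's chain of managers is emp31, emp41, emp42, emp18, emp37. The first manager that appears in both chains is emp42.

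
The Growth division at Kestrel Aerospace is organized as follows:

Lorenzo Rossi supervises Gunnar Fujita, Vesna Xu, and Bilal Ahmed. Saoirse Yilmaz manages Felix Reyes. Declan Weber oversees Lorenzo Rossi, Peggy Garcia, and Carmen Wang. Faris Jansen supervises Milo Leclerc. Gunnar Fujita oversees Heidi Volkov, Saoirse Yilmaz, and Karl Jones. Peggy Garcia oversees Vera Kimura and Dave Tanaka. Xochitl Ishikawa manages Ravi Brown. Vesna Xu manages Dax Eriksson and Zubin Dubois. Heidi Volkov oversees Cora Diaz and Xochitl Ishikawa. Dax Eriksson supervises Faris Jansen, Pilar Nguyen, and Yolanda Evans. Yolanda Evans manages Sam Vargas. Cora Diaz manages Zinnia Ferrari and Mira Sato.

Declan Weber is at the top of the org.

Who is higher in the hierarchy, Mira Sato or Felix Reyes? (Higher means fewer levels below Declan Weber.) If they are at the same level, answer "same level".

Felix Reyes

Mira Sato is 5 levels below Declan Weber; Felix Reyes is 4. Felix Reyes is higher.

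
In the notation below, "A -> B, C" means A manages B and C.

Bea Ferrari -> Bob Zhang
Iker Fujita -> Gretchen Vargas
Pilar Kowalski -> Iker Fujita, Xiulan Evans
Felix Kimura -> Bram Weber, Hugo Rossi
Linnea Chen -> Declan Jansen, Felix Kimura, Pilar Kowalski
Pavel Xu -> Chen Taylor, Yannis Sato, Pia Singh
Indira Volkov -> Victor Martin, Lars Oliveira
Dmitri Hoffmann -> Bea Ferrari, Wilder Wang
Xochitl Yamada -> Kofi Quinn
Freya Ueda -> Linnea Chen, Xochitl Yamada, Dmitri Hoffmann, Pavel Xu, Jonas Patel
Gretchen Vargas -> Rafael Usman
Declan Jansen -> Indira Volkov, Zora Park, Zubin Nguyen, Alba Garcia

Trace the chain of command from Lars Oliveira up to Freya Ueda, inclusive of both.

Lars Oliveira reports to Indira Volkov. Indira Volkov reports to Declan Jansen. Declan Jansen reports to Linnea Chen. Linnea Chen reports to Freya Ueda. Freya Ueda is at the top.

Lars Oliveira -> Indira Volkov -> Declan Jansen -> Linnea Chen -> Freya Ueda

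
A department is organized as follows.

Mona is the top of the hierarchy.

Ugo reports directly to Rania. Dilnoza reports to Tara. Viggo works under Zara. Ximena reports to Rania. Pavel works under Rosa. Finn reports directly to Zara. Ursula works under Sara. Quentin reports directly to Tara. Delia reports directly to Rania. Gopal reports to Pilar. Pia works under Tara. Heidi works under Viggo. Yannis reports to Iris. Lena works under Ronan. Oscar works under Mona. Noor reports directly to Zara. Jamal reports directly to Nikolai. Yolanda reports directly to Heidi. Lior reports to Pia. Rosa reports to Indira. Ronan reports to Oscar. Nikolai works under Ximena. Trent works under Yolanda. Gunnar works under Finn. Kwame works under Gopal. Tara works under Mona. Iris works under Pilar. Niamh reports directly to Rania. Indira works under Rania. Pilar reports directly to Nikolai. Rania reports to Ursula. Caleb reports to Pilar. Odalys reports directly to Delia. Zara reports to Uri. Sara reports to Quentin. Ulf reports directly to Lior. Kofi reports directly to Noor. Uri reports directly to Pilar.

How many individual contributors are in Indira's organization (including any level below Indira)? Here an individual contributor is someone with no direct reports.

The only person in Indira's organization with no one reporting to them is Pavel. That is 1.

1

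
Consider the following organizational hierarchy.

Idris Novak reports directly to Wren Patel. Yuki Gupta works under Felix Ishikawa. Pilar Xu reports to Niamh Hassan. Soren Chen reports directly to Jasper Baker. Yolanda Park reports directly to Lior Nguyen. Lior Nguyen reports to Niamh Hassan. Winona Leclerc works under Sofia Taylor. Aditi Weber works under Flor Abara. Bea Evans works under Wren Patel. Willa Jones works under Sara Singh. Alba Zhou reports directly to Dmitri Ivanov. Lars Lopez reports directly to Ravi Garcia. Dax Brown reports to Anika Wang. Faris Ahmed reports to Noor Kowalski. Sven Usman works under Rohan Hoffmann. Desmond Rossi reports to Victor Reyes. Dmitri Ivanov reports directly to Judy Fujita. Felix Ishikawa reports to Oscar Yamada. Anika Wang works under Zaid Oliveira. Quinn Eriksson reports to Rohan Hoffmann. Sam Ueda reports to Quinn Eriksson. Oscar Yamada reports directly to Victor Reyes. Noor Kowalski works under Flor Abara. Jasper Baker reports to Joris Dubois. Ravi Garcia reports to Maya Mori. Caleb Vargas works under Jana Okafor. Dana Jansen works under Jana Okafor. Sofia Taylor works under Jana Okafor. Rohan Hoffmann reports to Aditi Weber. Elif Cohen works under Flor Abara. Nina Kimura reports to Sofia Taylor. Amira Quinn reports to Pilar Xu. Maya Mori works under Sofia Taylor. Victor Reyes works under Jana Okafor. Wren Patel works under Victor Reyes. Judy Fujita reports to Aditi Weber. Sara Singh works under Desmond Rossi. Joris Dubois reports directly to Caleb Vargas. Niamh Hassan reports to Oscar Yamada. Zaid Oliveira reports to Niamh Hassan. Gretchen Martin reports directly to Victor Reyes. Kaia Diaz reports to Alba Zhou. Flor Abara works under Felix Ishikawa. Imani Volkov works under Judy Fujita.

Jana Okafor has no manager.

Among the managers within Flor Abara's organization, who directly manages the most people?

Flor Abara

Direct-report counts within Flor Abara's organization: Flor Abara has 3; Noor Kowalski has 1; Aditi Weber has 2; Rohan Hoffmann has 2; Quinn Eriksson has 1; Judy Fujita has 2; Dmitri Ivanov has 1; Alba Zhou has 1. The largest is 3, held by Flor Abara.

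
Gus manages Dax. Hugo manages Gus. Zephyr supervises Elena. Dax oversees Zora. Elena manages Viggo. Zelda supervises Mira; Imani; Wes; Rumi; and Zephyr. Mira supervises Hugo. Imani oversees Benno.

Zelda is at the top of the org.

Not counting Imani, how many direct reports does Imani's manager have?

Imani reports to Zelda. Zelda's other direct reports are Mira, Wes, Rumi, Zephyr — 4 peers.

4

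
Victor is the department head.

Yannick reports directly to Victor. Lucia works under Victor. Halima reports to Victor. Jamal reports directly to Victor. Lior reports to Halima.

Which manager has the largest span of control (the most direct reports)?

Direct-report counts: Victor has 4; Halima has 1. The largest is 4, held by Victor.

Victor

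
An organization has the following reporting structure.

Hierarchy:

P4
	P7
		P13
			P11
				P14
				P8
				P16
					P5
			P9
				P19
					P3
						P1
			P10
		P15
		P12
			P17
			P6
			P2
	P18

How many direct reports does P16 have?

1

P16 directly manages P5. That is 1 direct report.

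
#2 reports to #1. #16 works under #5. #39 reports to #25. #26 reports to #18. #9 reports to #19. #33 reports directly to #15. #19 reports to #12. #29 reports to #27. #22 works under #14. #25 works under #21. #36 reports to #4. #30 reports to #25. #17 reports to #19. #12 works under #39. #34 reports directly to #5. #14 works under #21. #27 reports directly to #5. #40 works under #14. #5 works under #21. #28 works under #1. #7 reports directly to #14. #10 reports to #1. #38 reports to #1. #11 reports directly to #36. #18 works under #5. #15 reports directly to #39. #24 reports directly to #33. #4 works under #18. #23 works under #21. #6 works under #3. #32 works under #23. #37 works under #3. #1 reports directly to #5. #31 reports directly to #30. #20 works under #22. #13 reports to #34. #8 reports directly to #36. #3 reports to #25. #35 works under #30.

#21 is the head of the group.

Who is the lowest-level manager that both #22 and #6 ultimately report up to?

#22's chain of managers is #14, #21. #6's chain of managers is #3, #25, #21. The first manager that appears in both chains is #21.

#21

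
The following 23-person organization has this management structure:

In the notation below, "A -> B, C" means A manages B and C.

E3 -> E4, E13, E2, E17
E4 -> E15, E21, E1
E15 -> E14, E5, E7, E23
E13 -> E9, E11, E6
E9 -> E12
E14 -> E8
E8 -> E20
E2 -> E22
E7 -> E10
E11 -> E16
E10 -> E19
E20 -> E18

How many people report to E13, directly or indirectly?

5

E13 directly manages E9, E11, E6. Under E9: E12 (1). Under E11: E16 (1). E6 has no reports. So E13's organization is 3 direct reports plus everyone under them: 2 + 2 + 1 = 5.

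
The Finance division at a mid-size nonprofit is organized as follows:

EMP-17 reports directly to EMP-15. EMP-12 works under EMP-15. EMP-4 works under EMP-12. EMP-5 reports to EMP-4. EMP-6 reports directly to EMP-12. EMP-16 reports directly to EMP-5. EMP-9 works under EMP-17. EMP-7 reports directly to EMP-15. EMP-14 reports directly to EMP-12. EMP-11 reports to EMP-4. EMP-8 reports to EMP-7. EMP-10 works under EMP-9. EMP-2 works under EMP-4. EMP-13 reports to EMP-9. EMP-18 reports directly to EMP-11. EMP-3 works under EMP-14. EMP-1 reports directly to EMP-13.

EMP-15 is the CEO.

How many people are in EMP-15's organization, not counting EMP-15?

17

EMP-15 directly manages EMP-17, EMP-12, EMP-7. Under EMP-17: EMP-9, EMP-13, EMP-1, EMP-10 (4). Under EMP-12: EMP-14, EMP-3, EMP-6, EMP-4, EMP-2, EMP-11, EMP-18, EMP-5, EMP-16 (9). Under EMP-7: EMP-8 (1). So EMP-15's organization is 3 direct reports plus everyone under them: 5 + 10 + 2 = 17.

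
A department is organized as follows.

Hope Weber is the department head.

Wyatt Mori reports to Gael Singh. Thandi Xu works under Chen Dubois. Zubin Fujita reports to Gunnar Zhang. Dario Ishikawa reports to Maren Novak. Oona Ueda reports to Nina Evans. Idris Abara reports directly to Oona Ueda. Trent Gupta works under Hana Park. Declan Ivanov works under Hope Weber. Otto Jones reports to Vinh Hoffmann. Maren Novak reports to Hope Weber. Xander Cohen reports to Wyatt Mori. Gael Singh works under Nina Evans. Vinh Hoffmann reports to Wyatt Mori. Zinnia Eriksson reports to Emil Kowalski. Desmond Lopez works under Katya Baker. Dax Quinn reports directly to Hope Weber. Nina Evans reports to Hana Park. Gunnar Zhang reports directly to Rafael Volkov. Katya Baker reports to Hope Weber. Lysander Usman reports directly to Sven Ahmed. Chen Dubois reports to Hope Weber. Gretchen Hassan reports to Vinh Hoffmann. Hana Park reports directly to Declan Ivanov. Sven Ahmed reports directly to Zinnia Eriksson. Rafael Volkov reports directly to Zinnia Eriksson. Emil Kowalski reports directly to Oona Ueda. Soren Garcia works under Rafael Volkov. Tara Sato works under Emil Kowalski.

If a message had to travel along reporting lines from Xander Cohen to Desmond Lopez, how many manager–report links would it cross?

Xander Cohen is 6 levels below Hope Weber, and Desmond Lopez is 2 levels below Hope Weber (their lowest common manager). The shortest path runs up from Xander Cohen to Hope Weber and back down to Desmond Lopez: 6 + 2 = 8 links.

8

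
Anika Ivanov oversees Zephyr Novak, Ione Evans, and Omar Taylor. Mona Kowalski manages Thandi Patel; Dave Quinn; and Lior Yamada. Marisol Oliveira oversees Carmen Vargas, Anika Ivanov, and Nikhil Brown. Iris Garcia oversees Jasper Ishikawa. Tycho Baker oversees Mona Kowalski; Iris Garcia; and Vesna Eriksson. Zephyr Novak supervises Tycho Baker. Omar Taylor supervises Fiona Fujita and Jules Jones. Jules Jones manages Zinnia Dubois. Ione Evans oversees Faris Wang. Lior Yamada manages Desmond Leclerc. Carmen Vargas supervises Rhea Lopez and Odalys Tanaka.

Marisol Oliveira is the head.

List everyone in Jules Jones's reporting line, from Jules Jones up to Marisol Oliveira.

Jules Jones reports to Omar Taylor. Omar Taylor reports to Anika Ivanov. Anika Ivanov reports to Marisol Oliveira. Marisol Oliveira is at the top.

Jules Jones -> Omar Taylor -> Anika Ivanov -> Marisol Oliveira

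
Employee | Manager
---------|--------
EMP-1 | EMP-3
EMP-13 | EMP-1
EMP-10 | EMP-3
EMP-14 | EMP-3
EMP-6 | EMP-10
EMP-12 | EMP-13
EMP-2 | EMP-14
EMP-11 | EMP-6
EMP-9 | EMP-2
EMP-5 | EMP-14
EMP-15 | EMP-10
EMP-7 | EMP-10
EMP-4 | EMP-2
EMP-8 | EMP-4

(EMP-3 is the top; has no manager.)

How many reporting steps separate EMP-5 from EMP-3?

Chain from EMP-5 up to EMP-3: EMP-5 → EMP-14 → EMP-3. That is 2 steps up, so EMP-5 is 2 levels below EMP-3.

2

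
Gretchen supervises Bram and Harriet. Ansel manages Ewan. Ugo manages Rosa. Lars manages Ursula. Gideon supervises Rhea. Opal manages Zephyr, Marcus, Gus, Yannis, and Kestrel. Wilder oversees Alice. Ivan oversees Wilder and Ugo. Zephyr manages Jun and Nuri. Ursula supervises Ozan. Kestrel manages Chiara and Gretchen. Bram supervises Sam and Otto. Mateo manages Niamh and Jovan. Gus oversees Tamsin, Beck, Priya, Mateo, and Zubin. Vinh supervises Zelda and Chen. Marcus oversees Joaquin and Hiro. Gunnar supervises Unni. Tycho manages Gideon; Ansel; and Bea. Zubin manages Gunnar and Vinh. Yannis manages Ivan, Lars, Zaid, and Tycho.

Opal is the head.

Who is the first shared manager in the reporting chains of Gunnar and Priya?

Gus

Gunnar's chain of managers is Zubin, Gus, Opal. Priya's chain of managers is Gus, Opal. The first manager that appears in both chains is Gus.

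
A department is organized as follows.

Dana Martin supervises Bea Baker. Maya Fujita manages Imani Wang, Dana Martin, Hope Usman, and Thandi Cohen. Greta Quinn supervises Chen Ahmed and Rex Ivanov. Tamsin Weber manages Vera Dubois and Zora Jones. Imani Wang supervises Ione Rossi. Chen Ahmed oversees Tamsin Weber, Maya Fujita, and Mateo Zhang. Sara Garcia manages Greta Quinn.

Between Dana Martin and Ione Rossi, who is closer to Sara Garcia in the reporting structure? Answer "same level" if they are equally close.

Dana Martin is 4 levels below Sara Garcia; Ione Rossi is 5. Dana Martin is higher.

Dana Martin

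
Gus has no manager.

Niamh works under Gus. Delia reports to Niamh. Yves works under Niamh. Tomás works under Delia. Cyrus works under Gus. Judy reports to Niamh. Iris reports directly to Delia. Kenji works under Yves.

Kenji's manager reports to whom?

Kenji reports to Yves, and Yves reports to Niamh. So Kenji's skip-level manager is Niamh.

Niamh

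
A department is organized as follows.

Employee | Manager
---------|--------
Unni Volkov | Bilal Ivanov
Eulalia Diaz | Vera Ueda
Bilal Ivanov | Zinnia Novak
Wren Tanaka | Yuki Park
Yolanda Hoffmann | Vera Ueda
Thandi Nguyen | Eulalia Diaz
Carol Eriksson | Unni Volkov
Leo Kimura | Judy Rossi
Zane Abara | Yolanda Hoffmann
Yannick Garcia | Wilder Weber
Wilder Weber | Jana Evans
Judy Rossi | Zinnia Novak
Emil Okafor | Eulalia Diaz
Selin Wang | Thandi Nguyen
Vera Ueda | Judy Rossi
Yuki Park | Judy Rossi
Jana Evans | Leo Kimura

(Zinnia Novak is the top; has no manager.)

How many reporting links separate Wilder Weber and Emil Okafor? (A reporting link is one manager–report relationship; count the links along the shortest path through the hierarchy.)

6

Wilder Weber is 3 levels below Judy Rossi, and Emil Okafor is 3 levels below Judy Rossi (their lowest common manager). The shortest path runs up from Wilder Weber to Judy Rossi and back down to Emil Okafor: 3 + 3 = 6 links.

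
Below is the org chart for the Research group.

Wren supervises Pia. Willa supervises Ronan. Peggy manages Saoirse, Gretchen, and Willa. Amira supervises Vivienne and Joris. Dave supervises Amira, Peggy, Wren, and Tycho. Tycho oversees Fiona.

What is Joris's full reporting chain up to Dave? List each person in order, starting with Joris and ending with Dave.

Joris reports to Amira. Amira reports to Dave. Dave is at the top.

Joris -> Amira -> Dave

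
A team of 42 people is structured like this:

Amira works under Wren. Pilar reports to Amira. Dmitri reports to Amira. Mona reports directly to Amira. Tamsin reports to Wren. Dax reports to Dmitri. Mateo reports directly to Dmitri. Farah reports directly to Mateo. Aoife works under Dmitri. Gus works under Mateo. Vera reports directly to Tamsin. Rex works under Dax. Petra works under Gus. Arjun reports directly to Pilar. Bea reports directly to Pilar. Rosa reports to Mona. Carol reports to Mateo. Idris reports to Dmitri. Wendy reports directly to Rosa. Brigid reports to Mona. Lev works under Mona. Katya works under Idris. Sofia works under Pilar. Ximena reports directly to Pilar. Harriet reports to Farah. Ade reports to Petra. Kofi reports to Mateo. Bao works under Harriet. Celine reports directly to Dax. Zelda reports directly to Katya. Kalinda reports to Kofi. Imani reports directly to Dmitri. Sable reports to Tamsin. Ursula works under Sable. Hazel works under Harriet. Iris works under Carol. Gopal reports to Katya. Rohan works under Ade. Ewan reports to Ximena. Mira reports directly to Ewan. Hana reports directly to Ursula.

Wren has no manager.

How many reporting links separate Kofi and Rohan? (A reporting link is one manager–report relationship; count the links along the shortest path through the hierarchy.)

Kofi is 1 level below Mateo, and Rohan is 4 levels below Mateo (their lowest common manager). The shortest path runs up from Kofi to Mateo and back down to Rohan: 1 + 4 = 5 links.

5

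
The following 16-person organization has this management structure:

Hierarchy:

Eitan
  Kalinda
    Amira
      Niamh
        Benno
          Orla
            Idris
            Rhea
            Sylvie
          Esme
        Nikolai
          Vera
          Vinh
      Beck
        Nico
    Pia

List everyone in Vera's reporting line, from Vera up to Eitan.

Vera -> Nikolai -> Niamh -> Amira -> Kalinda -> Eitan

Vera reports to Nikolai. Nikolai reports to Niamh. Niamh reports to Amira. Amira reports to Kalinda. Kalinda reports to Eitan. Eitan is at the top.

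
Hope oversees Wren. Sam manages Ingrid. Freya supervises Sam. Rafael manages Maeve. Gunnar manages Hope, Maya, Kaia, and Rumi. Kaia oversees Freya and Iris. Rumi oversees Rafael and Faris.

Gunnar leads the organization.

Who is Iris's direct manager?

Iris reports directly to Kaia.

Kaia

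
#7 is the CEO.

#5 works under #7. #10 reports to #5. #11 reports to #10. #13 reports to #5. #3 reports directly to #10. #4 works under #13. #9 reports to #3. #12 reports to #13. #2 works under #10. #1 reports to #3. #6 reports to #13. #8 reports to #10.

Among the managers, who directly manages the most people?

#10

Direct-report counts: #7 has 1; #5 has 2; #13 has 3; #10 has 4; #3 has 2. The largest is 4, held by #10.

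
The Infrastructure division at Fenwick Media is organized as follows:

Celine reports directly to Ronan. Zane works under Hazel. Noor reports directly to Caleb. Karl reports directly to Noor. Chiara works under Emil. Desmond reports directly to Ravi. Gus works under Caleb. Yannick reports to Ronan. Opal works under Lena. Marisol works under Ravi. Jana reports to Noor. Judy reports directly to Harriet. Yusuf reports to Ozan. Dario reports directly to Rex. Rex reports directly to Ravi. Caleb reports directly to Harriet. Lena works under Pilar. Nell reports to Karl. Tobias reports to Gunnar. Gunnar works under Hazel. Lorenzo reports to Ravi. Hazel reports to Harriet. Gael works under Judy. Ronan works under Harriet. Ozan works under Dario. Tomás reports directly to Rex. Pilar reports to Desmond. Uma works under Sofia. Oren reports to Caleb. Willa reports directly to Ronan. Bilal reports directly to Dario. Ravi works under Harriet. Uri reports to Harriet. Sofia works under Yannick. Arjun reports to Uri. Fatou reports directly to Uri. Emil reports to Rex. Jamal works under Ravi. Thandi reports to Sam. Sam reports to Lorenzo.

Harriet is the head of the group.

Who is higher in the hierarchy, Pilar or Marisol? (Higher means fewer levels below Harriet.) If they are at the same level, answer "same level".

Pilar is 3 levels below Harriet; Marisol is 2. Marisol is higher.

Marisol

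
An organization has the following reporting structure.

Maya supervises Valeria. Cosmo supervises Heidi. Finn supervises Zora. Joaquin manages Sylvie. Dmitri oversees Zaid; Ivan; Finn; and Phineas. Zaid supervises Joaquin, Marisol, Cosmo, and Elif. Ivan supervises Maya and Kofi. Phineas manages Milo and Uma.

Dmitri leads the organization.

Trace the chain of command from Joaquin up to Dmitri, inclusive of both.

Joaquin reports to Zaid. Zaid reports to Dmitri. Dmitri is at the top.

Joaquin -> Zaid -> Dmitri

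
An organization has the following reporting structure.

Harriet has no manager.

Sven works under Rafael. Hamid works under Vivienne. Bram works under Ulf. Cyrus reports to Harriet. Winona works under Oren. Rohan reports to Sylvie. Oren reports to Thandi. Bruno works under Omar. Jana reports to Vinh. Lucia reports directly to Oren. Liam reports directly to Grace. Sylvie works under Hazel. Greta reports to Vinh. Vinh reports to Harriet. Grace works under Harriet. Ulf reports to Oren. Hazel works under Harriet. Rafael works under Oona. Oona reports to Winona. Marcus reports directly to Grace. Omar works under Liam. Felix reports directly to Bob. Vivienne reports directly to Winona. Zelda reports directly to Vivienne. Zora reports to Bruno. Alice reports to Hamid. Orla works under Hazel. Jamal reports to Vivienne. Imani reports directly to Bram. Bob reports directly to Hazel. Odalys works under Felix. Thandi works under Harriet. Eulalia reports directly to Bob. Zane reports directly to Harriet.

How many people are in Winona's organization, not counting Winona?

8

Winona directly manages Vivienne, Oona. Under Vivienne: Hamid, Alice, Zelda, Jamal (4). Under Oona: Rafael, Sven (2). So Winona's organization is 2 direct reports plus everyone under them: 5 + 3 = 8.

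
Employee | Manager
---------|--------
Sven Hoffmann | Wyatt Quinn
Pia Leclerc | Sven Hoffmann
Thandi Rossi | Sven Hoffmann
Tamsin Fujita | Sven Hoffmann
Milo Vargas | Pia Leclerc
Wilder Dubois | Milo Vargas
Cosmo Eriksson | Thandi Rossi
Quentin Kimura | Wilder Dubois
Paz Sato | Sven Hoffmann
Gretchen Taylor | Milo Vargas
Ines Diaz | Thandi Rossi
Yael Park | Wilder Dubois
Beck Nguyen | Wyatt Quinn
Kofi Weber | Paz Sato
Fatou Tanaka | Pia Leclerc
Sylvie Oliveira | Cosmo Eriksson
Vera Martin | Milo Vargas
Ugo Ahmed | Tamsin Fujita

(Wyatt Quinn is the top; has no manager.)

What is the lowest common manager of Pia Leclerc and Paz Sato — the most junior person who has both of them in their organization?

Sven Hoffmann

Pia Leclerc's chain of managers is Sven Hoffmann, Wyatt Quinn. Paz Sato's chain of managers is Sven Hoffmann, Wyatt Quinn. The first manager that appears in both chains is Sven Hoffmann.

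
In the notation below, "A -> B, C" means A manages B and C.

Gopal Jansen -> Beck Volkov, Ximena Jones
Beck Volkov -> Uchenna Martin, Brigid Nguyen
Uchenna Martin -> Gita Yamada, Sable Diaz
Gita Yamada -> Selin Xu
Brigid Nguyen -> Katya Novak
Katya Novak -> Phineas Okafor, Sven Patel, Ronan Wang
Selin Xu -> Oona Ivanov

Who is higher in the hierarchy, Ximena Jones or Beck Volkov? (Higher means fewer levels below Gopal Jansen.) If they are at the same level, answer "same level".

Both Ximena Jones and Beck Volkov are 1 level below Gopal Jansen.

same level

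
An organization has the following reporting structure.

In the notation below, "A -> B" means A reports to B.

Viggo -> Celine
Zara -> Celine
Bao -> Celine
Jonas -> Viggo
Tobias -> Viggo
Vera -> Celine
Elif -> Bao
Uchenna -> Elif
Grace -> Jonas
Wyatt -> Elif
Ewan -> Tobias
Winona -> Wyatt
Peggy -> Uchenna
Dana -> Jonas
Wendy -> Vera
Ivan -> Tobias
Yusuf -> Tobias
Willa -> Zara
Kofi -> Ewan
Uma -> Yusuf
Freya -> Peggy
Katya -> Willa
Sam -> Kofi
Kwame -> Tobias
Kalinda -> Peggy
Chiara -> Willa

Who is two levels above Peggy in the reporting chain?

Peggy reports to Uchenna, and Uchenna reports to Elif. So Peggy's skip-level manager is Elif.

Elif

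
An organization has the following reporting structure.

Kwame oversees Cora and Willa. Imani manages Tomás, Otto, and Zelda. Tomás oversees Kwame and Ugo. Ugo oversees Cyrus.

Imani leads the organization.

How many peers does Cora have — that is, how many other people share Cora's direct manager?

1

Cora reports to Kwame. Kwame's other direct reports are Willa — 1 peer.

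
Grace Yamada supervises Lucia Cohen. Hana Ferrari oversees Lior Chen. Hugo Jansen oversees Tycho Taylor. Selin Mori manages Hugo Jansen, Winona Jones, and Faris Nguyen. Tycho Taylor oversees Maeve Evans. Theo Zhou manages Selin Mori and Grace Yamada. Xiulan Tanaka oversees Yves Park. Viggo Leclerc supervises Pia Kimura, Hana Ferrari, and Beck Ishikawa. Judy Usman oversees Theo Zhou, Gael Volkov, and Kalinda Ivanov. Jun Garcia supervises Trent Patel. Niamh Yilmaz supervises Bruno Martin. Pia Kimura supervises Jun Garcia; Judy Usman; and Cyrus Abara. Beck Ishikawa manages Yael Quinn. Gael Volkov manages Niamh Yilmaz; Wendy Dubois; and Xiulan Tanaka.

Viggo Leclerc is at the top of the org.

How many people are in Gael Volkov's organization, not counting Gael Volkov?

5

Gael Volkov directly manages Niamh Yilmaz, Wendy Dubois, Xiulan Tanaka. Under Niamh Yilmaz: Bruno Martin (1). Wendy Dubois has no reports. Under Xiulan Tanaka: Yves Park (1). So Gael Volkov's organization is 3 direct reports plus everyone under them: 2 + 1 + 2 = 5.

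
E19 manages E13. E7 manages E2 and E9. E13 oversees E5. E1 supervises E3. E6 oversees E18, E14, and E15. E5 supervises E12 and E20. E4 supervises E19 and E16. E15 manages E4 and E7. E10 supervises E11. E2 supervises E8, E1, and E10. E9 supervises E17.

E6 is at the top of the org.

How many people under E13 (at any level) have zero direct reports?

The people in E13's organization with no one reporting to them are E20, E12. That is 2.

2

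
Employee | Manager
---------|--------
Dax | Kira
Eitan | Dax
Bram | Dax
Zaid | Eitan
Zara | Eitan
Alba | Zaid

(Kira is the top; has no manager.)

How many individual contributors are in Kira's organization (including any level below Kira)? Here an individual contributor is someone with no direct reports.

The people in Kira's organization with no one reporting to them are Bram, Zara, Alba. That is 3.

3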